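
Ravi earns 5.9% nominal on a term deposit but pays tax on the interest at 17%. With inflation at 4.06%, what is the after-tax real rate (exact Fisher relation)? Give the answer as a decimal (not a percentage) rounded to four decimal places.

After-tax nominal return = 5.9% × (1 − 0.17) = 4.8970%.
1 + r = 1.04897 / 1.04060 = 1.008043
After-tax real rate = 1.008043 − 1 → 0.0080.

0.0080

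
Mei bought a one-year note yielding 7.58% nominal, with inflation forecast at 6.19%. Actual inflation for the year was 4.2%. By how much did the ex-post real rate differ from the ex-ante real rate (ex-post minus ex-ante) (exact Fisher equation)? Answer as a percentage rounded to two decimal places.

1.93%

Ex-ante: (1 + 0.0758)/(1 + 0.0619) − 1 = 1.3090%
Ex-post: (1 + 0.0758)/(1 + 0.0420) − 1 = 3.2438%
Difference (ex-post − ex-ante) = 1.9348% → 1.93%.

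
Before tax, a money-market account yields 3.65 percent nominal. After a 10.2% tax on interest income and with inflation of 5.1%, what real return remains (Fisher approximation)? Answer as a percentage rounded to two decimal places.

After-tax nominal return = 3.65% × (1 − 0.102) = 3.2777%.
r ≈ 3.2777% − 5.1% → -1.82%.

-1.82%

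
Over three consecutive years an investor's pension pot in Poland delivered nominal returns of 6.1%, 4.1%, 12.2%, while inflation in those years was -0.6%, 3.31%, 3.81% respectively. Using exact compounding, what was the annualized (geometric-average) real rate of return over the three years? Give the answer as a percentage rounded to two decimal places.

Nominal growth factor = 1.0610 × 1.0410 × 1.1220 = 1.23925012
Price-level growth factor = 0.9940 × 1.0331 × 1.0381 = 1.06602634
Real growth factor = 1.23925012 / 1.06602634 = 1.16249484
Annualized real rate = 1.16249484^(1/3) − 1 = 5.1470% → 5.15%.

5.15%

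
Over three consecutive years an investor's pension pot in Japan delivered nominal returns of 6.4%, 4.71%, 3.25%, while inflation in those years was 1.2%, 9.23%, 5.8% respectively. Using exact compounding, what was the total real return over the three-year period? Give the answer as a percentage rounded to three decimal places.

Compound the nominal returns: 1.0640 × 1.0471 × 1.0325 = 1.1503231.
Compound inflation: 1.0120 × 1.0923 × 1.0580 = 1.1695212.
Deflate: 1.1503231 / 1.1695212 = 0.9835846.
Total real return = 0.9835846 − 1 → -1.642%.

-1.642%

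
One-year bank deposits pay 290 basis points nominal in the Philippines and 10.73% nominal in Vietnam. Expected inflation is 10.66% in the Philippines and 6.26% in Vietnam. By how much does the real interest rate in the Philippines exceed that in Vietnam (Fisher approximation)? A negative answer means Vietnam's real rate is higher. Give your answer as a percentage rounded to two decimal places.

The Philippines: 2.9% − 10.66% = -7.760%
Vietnam: 10.73% − 6.26% = 4.470%
Differential = -12.230% → -12.23%.

-12.23%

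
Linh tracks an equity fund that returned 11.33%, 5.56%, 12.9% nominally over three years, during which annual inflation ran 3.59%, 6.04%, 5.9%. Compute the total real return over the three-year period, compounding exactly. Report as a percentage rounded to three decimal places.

14.057%

Compound the nominal returns: 1.1133 × 1.0556 × 1.1290 = 1.326800.
Compound inflation: 1.0359 × 1.0604 × 1.0590 = 1.163278.
Deflate: 1.326800 / 1.163278 = 1.140570.
Total real return = 1.140570 − 1 → 14.057%.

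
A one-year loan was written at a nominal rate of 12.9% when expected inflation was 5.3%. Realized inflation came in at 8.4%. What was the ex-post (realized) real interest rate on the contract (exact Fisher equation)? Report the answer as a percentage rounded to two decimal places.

4.15%

Ex-post: (1 + 0.1290)/(1 + 0.0840) − 1 = 4.1513%
So the realized real rate is 4.15%.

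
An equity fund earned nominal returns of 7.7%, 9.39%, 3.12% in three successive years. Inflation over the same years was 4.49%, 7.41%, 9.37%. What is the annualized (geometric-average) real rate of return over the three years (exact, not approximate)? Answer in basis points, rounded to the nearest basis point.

-34 basis points

Compound the nominal returns: 1.0770 × 1.0939 × 1.0312 = 1.21488797.
Compound inflation: 1.0449 × 1.0741 × 1.0937 = 1.22748914.
Deflate: 1.21488797 / 1.22748914 = 0.98973419.
Annualized real rate = 0.98973419^(1/3) − 1 = -0.3434% → -34 basis points.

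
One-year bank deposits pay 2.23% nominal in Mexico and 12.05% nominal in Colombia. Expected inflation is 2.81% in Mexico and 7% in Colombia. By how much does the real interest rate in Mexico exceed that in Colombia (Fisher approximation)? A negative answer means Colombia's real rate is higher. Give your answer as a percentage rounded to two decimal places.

Mexico: 2.23% − 2.81% = -0.580%
Colombia: 12.05% − 7% = 5.050%
Differential = -5.630% → -5.63%.

-5.63%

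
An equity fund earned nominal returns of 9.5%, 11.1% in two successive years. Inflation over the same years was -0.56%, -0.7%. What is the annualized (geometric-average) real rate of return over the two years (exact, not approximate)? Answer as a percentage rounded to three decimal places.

10.996%

Nominal growth factor = 1.0950 × 1.1110 = 1.21654500
Price-level growth factor = 0.9944 × 0.9930 = 0.98743920
Real growth factor = 1.21654500 / 0.98743920 = 1.23202016
Annualized real rate = 1.23202016^(1/2) − 1 = 10.9964% → 10.996%.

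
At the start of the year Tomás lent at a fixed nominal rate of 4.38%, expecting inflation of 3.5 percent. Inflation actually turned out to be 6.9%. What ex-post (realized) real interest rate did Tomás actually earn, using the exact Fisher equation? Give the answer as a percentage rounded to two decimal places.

-2.36%

Ex-post: (1 + 0.0438)/(1 + 0.0690) − 1 = -2.3573%
So the realized real rate is -2.36%.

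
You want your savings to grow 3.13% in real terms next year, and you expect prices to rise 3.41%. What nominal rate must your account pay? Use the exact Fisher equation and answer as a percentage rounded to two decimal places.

6.65%

(1 + i) = (1 + r)(1 + π) = 1.03130 × 1.03410 = 1.06646733
i = 1.06646733 − 1, so the required nominal rate is 6.65%.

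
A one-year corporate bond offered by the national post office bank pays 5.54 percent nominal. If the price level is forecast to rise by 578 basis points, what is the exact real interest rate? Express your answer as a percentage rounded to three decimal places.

By the Fisher identity, 1 + r = (1 + i)/(1 + π).
1 + r = 1.05540 / 1.05780 = 0.997731
r = 0.997731 − 1 = -0.2269%, i.e. -0.227%.

-0.227%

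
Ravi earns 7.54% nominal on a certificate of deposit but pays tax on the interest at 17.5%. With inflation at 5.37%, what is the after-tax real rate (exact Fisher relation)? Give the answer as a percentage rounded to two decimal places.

0.81%

After-tax nominal return = 7.54% × (1 − 0.175) = 6.2205%.
1 + r = 1.062205 / 1.05370 = 1.008072
After-tax real rate = 1.008072 − 1 → 0.81%.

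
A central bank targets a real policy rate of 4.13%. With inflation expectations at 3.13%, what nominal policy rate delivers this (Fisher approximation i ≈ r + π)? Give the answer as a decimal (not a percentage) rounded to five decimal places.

0.07260

i ≈ r + π = 4.13% + 3.13% = 0.07260.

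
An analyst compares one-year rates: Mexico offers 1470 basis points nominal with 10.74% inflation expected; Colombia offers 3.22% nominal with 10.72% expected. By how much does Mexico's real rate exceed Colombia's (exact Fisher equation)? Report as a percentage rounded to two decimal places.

10.35%

Mexico: (1 + 0.1470)/(1 + 0.1074) − 1 = 3.5759%
Colombia: (1 + 0.0322)/(1 + 0.1072) − 1 = -6.7738%
Differential = 3.5759% − (-6.7738%) = 10.3498% → 10.35%.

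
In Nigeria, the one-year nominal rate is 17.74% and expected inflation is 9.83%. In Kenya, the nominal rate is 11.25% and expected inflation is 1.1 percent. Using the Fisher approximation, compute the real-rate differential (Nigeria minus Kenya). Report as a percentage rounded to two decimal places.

Nigeria: 17.74% − 9.83% = 7.910%
Kenya: 11.25% − 1.1% = 10.150%
Differential = -2.240% → -2.24%.

-2.24%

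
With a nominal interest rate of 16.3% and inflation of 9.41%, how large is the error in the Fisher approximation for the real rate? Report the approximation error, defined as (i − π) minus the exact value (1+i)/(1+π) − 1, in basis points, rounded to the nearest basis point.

59 basis points

Approximate: r ≈ 16.300% − 9.410% = 6.8900%
Exact: (1 + 0.1630)/(1 + 0.0941) − 1 = 6.2974%
Error = 6.8900% − 6.2974% = 0.5926% → 59 basis points.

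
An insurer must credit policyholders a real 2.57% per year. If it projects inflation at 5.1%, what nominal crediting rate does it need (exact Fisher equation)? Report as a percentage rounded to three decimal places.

7.801%

(1 + i) = (1 + r)(1 + π) = 1.02570 × 1.05100 = 1.0780107
i = 1.0780107 − 1, so the required nominal rate is 7.801%.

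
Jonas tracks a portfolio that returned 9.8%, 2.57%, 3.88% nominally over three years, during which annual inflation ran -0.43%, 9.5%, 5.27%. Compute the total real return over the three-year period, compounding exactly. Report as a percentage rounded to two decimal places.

Compound the nominal returns: 1.0980 × 1.0257 × 1.0388 = 1.169916.
Compound inflation: 0.9957 × 1.0950 × 1.0527 = 1.147750.
Deflate: 1.169916 / 1.147750 = 1.019313.
Total real return = 1.019313 − 1 → 1.93%.

1.93%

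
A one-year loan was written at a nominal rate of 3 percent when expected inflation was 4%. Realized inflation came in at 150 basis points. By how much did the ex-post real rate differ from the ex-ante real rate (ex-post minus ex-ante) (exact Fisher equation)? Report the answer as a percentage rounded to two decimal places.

2.44%

Ex-ante: (1 + 0.0300)/(1 + 0.0400) − 1 = -0.9615%
Ex-post: (1 + 0.0300)/(1 + 0.0150) − 1 = 1.4778%
Difference (ex-post − ex-ante) = 2.4394% → 2.44%.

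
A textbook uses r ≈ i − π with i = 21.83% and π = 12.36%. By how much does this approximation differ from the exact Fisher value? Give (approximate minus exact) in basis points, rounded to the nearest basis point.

104 basis points

Approximate: r ≈ 21.830% − 12.360% = 9.4700%
Exact: (1 + 0.2183)/(1 + 0.1236) − 1 = 8.4283%
Error = 9.4700% − 8.4283% = 1.0417% → 104 basis points.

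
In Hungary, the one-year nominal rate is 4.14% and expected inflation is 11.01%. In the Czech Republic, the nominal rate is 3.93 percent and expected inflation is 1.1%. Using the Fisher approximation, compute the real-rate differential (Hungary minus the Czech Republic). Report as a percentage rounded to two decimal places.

Hungary: 4.14% − 11.01% = -6.870%
The Czech Republic: 3.93% − 1.1% = 2.830%
Differential = -9.700% → -9.70%.

-9.70%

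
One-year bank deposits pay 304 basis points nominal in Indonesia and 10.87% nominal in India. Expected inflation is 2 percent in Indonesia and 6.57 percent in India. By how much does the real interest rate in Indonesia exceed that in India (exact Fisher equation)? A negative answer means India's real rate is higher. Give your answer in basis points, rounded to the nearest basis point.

Indonesia: (1 + 0.0304)/(1 + 0.0200) − 1 = 1.0196%
India: (1 + 0.1087)/(1 + 0.0657) − 1 = 4.0349%
Differential = 1.0196% − 4.0349% = -3.0153% → -302 basis points.

-302 basis points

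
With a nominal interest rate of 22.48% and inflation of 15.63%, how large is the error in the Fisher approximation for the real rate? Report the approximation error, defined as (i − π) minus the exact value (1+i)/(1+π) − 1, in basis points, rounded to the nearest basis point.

Approximate: r ≈ 22.480% − 15.630% = 6.8500%
Exact: (1 + 0.2248)/(1 + 0.1563) − 1 = 5.9241%
Error = 6.8500% − 5.9241% = 0.9259% → 93 basis points.

93 basis points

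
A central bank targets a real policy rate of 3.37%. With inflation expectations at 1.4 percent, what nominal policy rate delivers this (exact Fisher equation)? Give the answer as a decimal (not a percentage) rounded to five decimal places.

(1 + i) = (1 + r)(1 + π) = 1.03370 × 1.01400 = 1.0481718
i = 1.0481718 − 1, so the required nominal rate is 0.04817.

0.04817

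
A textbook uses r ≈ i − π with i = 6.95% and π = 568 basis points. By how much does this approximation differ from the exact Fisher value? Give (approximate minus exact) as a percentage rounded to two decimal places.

Approximate: r ≈ 6.950% − 5.680% = 1.2700%
Exact: (1 + 0.0695)/(1 + 0.0568) − 1 = 1.2017%
Error = 1.2700% − 1.2017% = 0.0683% → 0.07%.

0.07%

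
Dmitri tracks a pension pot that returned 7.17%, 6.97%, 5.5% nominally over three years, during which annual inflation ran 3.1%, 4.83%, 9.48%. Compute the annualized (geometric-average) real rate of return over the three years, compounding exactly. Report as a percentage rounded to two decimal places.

0.73%

Compound the nominal returns: 1.0717 × 1.0697 × 1.0550 = 1.20944935.
Compound inflation: 1.0310 × 1.0483 × 1.0948 = 1.18325688.
Deflate: 1.20944935 / 1.18325688 = 1.02213591.
Annualized real rate = 1.02213591^(1/3) − 1 = 0.7325% → 0.73%.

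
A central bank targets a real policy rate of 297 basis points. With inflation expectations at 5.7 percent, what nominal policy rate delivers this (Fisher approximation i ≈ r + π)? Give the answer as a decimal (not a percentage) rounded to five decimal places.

i ≈ r + π = 2.97% + 5.7% = 0.08670.

0.08670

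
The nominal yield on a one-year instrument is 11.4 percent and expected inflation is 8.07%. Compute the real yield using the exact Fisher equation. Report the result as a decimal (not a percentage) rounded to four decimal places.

1 + r = 1.11400 / 1.08070 = 1.030813
r = 1.030813 − 1 = 3.0813%, i.e. 0.0308.

0.0308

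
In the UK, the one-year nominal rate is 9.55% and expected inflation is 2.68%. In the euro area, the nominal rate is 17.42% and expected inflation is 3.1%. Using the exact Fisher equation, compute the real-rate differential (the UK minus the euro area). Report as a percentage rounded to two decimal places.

The UK: (1 + 0.0955)/(1 + 0.0268) − 1 = 6.6907%
The euro area: (1 + 0.1742)/(1 + 0.0310) − 1 = 13.8894%
Differential = 6.6907% − 13.8894% = -7.1987% → -7.20%.

-7.20%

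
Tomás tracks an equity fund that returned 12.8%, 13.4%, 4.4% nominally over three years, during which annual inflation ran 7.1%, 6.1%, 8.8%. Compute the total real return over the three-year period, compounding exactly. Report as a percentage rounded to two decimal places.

Nominal growth factor = 1.1280 × 1.1340 × 1.0440 = 1.335435
Price-level growth factor = 1.0710 × 1.0610 × 1.0880 = 1.236328
Real growth factor = 1.335435 / 1.236328 = 1.080162
Total real return = 1.080162 − 1 → 8.02%.

8.02%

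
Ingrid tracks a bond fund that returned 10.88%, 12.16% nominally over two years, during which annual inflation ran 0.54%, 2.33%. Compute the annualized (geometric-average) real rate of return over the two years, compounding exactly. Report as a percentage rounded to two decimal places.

Compound the nominal returns: 1.1088 × 1.1216 = 1.24363008.
Compound inflation: 1.0054 × 1.0233 = 1.02882582.
Deflate: 1.24363008 / 1.02882582 = 1.20878584.
Annualized real rate = 1.20878584^(1/2) − 1 = 9.9448% → 9.94%.

9.94%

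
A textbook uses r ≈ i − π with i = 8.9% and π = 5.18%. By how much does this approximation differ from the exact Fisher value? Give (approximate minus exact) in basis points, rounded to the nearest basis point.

18 basis points

Approximate: r ≈ 8.900% − 5.180% = 3.7200%
Exact: (1 + 0.0890)/(1 + 0.0518) − 1 = 3.5368%
Error = 3.7200% − 3.5368% = 0.1832% → 18 basis points.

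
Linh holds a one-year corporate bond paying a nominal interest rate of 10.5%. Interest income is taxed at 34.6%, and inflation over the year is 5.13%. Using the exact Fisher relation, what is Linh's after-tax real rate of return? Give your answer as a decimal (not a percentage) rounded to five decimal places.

After-tax nominal return = 10.5% × (1 − 0.346) = 6.8670%.
1 + r = 1.06867 / 1.05130 = 1.016522
After-tax real rate = 1.016522 − 1 → 0.01652.

0.01652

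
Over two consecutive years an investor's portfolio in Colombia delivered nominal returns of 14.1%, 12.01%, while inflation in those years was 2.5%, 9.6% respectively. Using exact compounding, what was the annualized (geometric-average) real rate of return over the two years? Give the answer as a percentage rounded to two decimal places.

6.66%

Compound the nominal returns: 1.1410 × 1.1201 = 1.27803410.
Compound inflation: 1.0250 × 1.0960 = 1.12340000.
Deflate: 1.27803410 / 1.12340000 = 1.13764830.
Annualized real rate = 1.13764830^(1/2) − 1 = 6.6606% → 6.66%.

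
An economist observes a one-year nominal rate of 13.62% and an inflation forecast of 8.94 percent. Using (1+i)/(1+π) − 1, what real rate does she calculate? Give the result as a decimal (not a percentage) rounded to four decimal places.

0.0430

By the Fisher relation, 1 + r = (1 + i)/(1 + π).
1 + r = 1.13620 / 1.08940 = 1.042959
r = 1.042959 − 1 = 4.2959%, i.e. 0.0430.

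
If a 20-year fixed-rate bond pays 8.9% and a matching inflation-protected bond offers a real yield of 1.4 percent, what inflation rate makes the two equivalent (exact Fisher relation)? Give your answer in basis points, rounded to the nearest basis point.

(1 + π) = (1 + i)/(1 + r) = 1.08900 / 1.01400 = 1.073964
Break-even inflation = 1.073964 − 1 → 740 basis points.

740 basis points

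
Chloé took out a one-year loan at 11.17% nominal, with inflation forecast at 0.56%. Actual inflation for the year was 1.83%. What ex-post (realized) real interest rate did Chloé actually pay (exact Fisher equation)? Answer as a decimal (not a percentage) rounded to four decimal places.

0.0917

Ex-post: (1 + 0.1117)/(1 + 0.0183) − 1 = 9.1721%
So the realized real rate is 0.0917.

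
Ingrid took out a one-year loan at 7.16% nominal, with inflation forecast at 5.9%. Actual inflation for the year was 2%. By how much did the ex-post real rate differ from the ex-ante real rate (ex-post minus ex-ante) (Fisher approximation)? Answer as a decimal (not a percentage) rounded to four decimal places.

0.0390

Ex-ante: 7.16% − 5.9% = 1.260%
Ex-post: 7.16% − 2% = 5.160%
Difference (ex-post − ex-ante) = 3.9000% → 0.0390.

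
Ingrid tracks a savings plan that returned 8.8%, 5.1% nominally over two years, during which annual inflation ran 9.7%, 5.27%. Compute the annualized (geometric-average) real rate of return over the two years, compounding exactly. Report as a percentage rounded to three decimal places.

Compound the nominal returns: 1.0880 × 1.0510 = 1.14348800000.
Compound inflation: 1.0970 × 1.0527 = 1.15481190000.
Deflate: 1.14348800000 / 1.15481190000 = 0.99019416062.
Annualized real rate = 0.99019416062^(1/2) − 1 = -0.4914998% → -0.491%.

-0.491%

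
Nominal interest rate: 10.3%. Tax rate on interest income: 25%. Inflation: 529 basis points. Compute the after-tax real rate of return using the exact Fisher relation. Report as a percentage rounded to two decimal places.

After-tax nominal return = 10.3% × (1 − 0.25) = 7.7250%.
1 + r = 1.07725 / 1.05290 = 1.023127
After-tax real rate = 1.023127 − 1 → 2.31%.

2.31%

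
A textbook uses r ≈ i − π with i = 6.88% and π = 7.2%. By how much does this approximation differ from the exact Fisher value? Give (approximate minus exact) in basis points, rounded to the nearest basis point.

Approximate: r ≈ 6.880% − 7.200% = -0.3200%
Exact: (1 + 0.0688)/(1 + 0.0720) − 1 = -0.2985%
Error = -0.3200% − (-0.2985%) = -0.0215% → -2 basis points.

-2 basis points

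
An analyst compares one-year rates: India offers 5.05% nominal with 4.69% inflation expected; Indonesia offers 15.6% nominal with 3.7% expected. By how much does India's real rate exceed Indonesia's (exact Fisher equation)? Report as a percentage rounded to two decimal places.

-11.13%

India: (1 + 0.0505)/(1 + 0.0469) − 1 = 0.3439%
Indonesia: (1 + 0.1560)/(1 + 0.0370) − 1 = 11.4754%
Differential = 0.3439% − 11.4754% = -11.1315% → -11.13%.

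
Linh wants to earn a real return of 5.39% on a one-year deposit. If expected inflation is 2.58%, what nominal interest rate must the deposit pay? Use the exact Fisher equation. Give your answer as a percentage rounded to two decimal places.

(1 + i) = (1 + r)(1 + π) = 1.05390 × 1.02580 = 1.08109062
i = 1.08109062 − 1, so the required nominal rate is 8.11%.

8.11%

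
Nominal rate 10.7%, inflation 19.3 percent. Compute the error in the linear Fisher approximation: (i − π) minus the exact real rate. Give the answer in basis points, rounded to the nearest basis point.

Approximate: r ≈ 10.700% − 19.300% = -8.6000%
Exact: (1 + 0.1070)/(1 + 0.1930) − 1 = -7.2087%
Error = -8.6000% − (-7.2087%) = -1.3913% → -139 basis points.

-139 basis points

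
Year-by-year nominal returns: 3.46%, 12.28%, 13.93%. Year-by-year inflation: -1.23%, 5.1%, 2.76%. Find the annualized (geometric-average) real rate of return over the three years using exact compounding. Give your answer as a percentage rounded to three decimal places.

Nominal growth factor = 1.0346 × 1.1228 × 1.1393 = 1.323466569
Price-level growth factor = 0.9877 × 1.0510 × 1.0276 = 1.066723507
Real growth factor = 1.323466569 / 1.066723507 = 1.240683796
Annualized real rate = 1.240683796^(1/3) − 1 = 7.45345% → 7.453%.

7.453%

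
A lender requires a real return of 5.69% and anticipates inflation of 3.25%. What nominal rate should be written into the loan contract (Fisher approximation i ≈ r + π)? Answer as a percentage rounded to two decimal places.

i ≈ r + π = 5.69% + 3.25% = 8.94%.

8.94%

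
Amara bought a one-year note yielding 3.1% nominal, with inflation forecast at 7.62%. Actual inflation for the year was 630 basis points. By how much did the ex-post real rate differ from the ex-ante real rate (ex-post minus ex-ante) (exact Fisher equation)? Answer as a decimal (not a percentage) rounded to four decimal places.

0.0119

Ex-ante: (1 + 0.0310)/(1 + 0.0762) − 1 = -4.2000%
Ex-post: (1 + 0.0310)/(1 + 0.0630) − 1 = -3.0103%
Difference (ex-post − ex-ante) = 1.1896% → 0.0119.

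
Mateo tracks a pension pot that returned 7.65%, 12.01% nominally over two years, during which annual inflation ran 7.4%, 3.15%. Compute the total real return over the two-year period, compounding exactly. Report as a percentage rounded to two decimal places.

Compound the nominal returns: 1.0765 × 1.1201 = 1.205788.
Compound inflation: 1.0740 × 1.0315 = 1.107831.
Deflate: 1.205788 / 1.107831 = 1.088422.
Total real return = 1.088422 − 1 → 8.84%.

8.84%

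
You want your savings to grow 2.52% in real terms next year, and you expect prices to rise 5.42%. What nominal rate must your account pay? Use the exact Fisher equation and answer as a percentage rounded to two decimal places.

8.08%

(1 + i) = (1 + r)(1 + π) = 1.02520 × 1.05420 = 1.08076584
i = 1.08076584 − 1, so the required nominal rate is 8.08%.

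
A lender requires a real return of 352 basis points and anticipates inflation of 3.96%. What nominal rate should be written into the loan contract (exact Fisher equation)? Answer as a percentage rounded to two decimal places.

7.62%

(1 + i) = (1 + r)(1 + π) = 1.03520 × 1.03960 = 1.07619392
i = 1.07619392 − 1, so the required nominal rate is 7.62%.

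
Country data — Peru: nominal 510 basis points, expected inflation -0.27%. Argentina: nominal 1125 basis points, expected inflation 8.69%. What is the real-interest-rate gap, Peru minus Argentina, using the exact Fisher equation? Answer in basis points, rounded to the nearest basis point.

303 basis points

Peru: (1 + 0.0510)/(1 − 0.0027) − 1 = 5.3845%
Argentina: (1 + 0.1125)/(1 + 0.0869) − 1 = 2.3553%
Differential = 5.3845% − 2.3553% = 3.0292% → 303 basis points.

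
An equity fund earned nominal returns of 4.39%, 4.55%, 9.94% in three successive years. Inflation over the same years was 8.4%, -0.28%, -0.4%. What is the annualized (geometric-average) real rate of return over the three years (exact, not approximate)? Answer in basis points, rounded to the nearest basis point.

Compound the nominal returns: 1.0439 × 1.0455 × 1.0994 = 1.19988236.
Compound inflation: 1.0840 × 0.9972 × 0.9960 = 1.07664094.
Deflate: 1.19988236 / 1.07664094 = 1.11446845.
Annualized real rate = 1.11446845^(1/3) − 1 = 3.6786% → 368 basis points.

368 basis points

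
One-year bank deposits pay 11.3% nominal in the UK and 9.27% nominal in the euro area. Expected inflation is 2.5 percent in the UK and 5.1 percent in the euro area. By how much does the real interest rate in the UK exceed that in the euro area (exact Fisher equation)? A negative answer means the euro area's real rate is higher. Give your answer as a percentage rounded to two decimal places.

The UK: (1 + 0.1130)/(1 + 0.0250) − 1 = 8.5854%
The euro area: (1 + 0.0927)/(1 + 0.0510) − 1 = 3.9676%
Differential = 8.5854% − 3.9676% = 4.6177% → 4.62%.

4.62%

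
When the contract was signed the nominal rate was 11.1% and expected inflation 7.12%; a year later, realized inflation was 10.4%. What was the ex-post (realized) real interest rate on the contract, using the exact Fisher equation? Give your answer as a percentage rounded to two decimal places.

Ex-post: (1 + 0.1110)/(1 + 0.1040) − 1 = 0.6341%
So the realized real rate is 0.63%.

0.63%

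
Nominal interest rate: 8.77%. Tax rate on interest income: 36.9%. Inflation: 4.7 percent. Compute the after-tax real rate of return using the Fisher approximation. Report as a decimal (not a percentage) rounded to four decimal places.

0.0083

After-tax nominal return = 8.77% × (1 − 0.369) = 5.53387%.
r ≈ 5.53387% − 4.7% → 0.0083.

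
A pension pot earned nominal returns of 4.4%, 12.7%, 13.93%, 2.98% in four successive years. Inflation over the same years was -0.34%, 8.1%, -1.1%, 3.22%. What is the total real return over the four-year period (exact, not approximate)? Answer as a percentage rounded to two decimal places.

Nominal growth factor = 1.0440 × 1.1270 × 1.1393 × 1.0298 = 1.380433
Price-level growth factor = 0.9966 × 1.0810 × 0.9890 × 1.0322 = 1.099782
Real growth factor = 1.380433 / 1.099782 = 1.255188
Total real return = 1.255188 − 1 → 25.52%.

25.52%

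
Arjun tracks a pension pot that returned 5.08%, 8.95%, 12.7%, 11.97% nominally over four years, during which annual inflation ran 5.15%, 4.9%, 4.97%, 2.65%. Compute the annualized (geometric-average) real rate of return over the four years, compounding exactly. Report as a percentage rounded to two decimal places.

Nominal growth factor = 1.0508 × 1.0895 × 1.1270 × 1.1197 = 1.44468410
Price-level growth factor = 1.0515 × 1.0490 × 1.0497 × 1.0265 = 1.18852663
Real growth factor = 1.44468410 / 1.18852663 = 1.21552523
Annualized real rate = 1.21552523^(1/4) − 1 = 5.0004% → 5.00%.

5.00%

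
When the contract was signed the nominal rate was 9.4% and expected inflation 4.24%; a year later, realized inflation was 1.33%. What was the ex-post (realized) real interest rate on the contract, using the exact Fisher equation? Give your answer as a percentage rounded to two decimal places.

7.96%

Ex-post: (1 + 0.0940)/(1 + 0.0133) − 1 = 7.9641%
So the realized real rate is 7.96%.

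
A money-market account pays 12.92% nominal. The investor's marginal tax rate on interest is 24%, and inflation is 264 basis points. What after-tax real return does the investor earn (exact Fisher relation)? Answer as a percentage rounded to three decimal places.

6.995%

After-tax nominal return = 12.92% × (1 − 0.24) = 9.8192%.
1 + r = 1.098192 / 1.02640 = 1.0699454
After-tax real rate = 1.0699454 − 1 → 6.995%.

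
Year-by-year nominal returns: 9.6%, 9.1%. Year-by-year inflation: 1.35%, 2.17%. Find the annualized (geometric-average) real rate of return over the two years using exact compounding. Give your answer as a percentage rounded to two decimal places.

7.46%

Compound the nominal returns: 1.0960 × 1.0910 = 1.19573600.
Compound inflation: 1.0135 × 1.0217 = 1.03549295.
Deflate: 1.19573600 / 1.03549295 = 1.15475050.
Annualized real rate = 1.15475050^(1/2) − 1 = 7.4593% → 7.46%.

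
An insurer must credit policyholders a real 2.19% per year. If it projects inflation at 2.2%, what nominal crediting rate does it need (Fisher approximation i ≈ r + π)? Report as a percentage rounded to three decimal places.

4.390%

i ≈ r + π = 2.19% + 2.2% = 4.390%.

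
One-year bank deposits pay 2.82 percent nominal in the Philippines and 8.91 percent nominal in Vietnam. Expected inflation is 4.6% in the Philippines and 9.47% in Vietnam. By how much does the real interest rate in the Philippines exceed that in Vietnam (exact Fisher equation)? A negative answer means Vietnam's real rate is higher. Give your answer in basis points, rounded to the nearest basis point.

-119 basis points

The Philippines: (1 + 0.0282)/(1 + 0.0460) − 1 = -1.7017%
Vietnam: (1 + 0.0891)/(1 + 0.0947) − 1 = -0.5116%
Differential = -1.7017% − (-0.5116%) = -1.1902% → -119 basis points.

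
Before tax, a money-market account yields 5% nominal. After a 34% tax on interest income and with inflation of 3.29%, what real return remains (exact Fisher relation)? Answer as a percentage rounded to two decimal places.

After-tax nominal return = 5% × (1 − 0.34) = 3.3000%.
1 + r = 1.03300 / 1.03290 = 1.000097
After-tax real rate = 1.000097 − 1 → 0.01%.

0.01%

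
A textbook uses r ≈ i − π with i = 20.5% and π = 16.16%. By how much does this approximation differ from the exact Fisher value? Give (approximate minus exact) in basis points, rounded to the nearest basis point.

Approximate: r ≈ 20.500% − 16.160% = 4.3400%
Exact: (1 + 0.2050)/(1 + 0.1616) − 1 = 3.7362%
Error = 4.3400% − 3.7362% = 0.6038% → 60 basis points.

60 basis points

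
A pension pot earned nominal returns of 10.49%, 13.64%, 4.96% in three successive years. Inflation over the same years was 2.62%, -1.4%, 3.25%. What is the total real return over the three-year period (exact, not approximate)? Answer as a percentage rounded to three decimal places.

Nominal growth factor = 1.1049 × 1.1364 × 1.0496 = 1.317887
Price-level growth factor = 1.0262 × 0.9860 × 1.0325 = 1.044718
Real growth factor = 1.317887 / 1.044718 = 1.261476
Total real return = 1.261476 − 1 → 26.148%.

26.148%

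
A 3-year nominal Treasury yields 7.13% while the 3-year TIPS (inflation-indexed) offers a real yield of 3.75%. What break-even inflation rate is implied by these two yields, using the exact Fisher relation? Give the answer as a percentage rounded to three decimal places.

3.258%

(1 + π) = (1 + i)/(1 + r) = 1.07130 / 1.03750 = 1.032578
Break-even inflation = 1.032578 − 1 → 3.258%.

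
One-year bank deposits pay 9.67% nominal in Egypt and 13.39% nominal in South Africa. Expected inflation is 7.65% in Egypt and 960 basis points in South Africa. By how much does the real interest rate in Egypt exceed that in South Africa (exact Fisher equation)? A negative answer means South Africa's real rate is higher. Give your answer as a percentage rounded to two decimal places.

-1.58%

Egypt: (1 + 0.0967)/(1 + 0.0765) − 1 = 1.8765%
South Africa: (1 + 0.1339)/(1 + 0.0960) − 1 = 3.4580%
Differential = 1.8765% − 3.4580% = -1.5816% → -1.58%.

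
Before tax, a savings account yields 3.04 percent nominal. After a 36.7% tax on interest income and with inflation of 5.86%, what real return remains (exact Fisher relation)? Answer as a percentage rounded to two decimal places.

After-tax nominal return = 3.04% × (1 − 0.367) = 1.92432%.
1 + r = 1.0192432 / 1.05860 = 0.962822
After-tax real rate = 0.962822 − 1 → -3.72%.

-3.72%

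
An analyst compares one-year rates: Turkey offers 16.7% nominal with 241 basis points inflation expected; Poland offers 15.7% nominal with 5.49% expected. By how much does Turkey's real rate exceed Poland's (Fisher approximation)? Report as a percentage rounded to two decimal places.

Turkey: 16.7% − 2.41% = 14.290%
Poland: 15.7% − 5.49% = 10.210%
Differential = 4.080% → 4.08%.

4.08%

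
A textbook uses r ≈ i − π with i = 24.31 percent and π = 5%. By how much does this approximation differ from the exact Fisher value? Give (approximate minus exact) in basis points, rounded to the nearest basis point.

92 basis points

Approximate: r ≈ 24.310% − 5.000% = 19.3100%
Exact: (1 + 0.2431)/(1 + 0.0500) − 1 = 18.3905%
Error = 19.3100% − 18.3905% = 0.9195% → 92 basis points.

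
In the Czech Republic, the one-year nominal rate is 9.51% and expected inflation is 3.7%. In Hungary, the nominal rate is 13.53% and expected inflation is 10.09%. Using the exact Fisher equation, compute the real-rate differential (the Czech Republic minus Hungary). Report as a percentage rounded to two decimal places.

2.48%

The Czech Republic: (1 + 0.0951)/(1 + 0.0370) − 1 = 5.6027%
Hungary: (1 + 0.1353)/(1 + 0.1009) − 1 = 3.1247%
Differential = 5.6027% − 3.1247% = 2.4780% → 2.48%.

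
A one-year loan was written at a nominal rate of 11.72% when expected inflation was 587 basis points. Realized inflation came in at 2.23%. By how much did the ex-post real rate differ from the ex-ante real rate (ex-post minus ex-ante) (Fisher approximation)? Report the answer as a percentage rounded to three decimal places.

3.640%

Ex-ante: 11.72% − 5.87% = 5.850%
Ex-post: 11.72% − 2.23% = 9.490%
Difference (ex-post − ex-ante) = 3.6400% → 3.640%.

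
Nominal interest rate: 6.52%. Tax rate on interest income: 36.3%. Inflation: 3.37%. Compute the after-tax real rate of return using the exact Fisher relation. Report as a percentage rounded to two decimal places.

After-tax nominal return = 6.52% × (1 − 0.363) = 4.15324%.
1 + r = 1.0415324 / 1.03370 = 1.007577
After-tax real rate = 1.007577 − 1 → 0.76%.

0.76%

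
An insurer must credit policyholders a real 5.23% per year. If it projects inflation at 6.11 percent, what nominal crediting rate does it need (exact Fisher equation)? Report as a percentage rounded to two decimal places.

11.66%

(1 + i) = (1 + r)(1 + π) = 1.05230 × 1.06110 = 1.11659553
i = 1.11659553 − 1, so the required nominal rate is 11.66%.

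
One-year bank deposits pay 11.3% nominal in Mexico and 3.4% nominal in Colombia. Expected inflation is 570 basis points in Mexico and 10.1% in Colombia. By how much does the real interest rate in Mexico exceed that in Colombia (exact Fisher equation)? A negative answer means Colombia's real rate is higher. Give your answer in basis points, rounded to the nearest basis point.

Mexico: (1 + 0.1130)/(1 + 0.0570) − 1 = 5.2980%
Colombia: (1 + 0.0340)/(1 + 0.1010) − 1 = -6.0854%
Differential = 5.2980% − (-6.0854%) = 11.3834% → 1138 basis points.

1138 basis points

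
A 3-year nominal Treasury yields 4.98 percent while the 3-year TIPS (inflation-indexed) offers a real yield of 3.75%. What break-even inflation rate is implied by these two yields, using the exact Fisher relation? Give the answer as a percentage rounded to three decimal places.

1.186%

(1 + π) = (1 + i)/(1 + r) = 1.04980 / 1.03750 = 1.0118554
Break-even inflation = 1.0118554 − 1 → 1.186%.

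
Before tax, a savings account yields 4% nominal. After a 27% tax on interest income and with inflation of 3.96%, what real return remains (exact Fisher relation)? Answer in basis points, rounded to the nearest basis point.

After-tax nominal return = 4% × (1 − 0.27) = 2.9200%.
1 + r = 1.02920 / 1.03960 = 0.989996
After-tax real rate = 0.989996 − 1 → -100 basis points.

-100 basis points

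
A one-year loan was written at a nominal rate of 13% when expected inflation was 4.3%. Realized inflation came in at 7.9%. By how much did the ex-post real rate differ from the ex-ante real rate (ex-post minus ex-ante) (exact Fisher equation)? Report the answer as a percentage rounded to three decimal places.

Ex-ante: (1 + 0.1300)/(1 + 0.0430) − 1 = 8.3413%
Ex-post: (1 + 0.1300)/(1 + 0.0790) − 1 = 4.7266%
Difference (ex-post − ex-ante) = -3.6147% → -3.615%.

-3.615%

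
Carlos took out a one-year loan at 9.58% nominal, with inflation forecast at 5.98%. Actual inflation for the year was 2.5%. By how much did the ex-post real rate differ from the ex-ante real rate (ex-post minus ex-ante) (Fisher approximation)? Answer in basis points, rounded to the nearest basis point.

348 basis points

Ex-ante: 9.58% − 5.98% = 3.600%
Ex-post: 9.58% − 2.5% = 7.080%
Difference (ex-post − ex-ante) = 3.4800% → 348 basis points.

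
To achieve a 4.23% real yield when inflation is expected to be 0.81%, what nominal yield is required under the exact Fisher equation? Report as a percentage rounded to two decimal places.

(1 + i) = (1 + r)(1 + π) = 1.04230 × 1.00810 = 1.05074263
i = 1.05074263 − 1, so the required nominal rate is 5.07%.

5.07%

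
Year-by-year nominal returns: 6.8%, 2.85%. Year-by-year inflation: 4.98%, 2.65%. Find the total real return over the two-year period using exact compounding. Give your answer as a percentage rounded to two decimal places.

Compound the nominal returns: 1.0680 × 1.0285 = 1.098438.
Compound inflation: 1.0498 × 1.0265 = 1.077620.
Deflate: 1.098438 / 1.077620 = 1.019319.
Total real return = 1.019319 − 1 → 1.93%.

1.93%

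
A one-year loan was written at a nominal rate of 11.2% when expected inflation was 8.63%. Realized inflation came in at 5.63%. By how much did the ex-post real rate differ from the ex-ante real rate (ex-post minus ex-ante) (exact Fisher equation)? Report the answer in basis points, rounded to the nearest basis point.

291 basis points

Ex-ante: (1 + 0.1120)/(1 + 0.0863) − 1 = 2.3658%
Ex-post: (1 + 0.1120)/(1 + 0.0563) − 1 = 5.2731%
Difference (ex-post − ex-ante) = 2.9073% → 291 basis points.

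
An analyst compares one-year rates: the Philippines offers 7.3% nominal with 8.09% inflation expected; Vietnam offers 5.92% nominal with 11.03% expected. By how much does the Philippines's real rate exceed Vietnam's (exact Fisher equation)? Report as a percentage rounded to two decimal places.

3.87%

The Philippines: (1 + 0.0730)/(1 + 0.0809) − 1 = -0.7309%
Vietnam: (1 + 0.0592)/(1 + 0.1103) − 1 = -4.6024%
Differential = -0.7309% − (-4.6024%) = 3.8715% → 3.87%.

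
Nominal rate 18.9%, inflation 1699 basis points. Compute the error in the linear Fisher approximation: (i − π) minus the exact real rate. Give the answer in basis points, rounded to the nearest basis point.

Approximate: r ≈ 18.900% − 16.990% = 1.9100%
Exact: (1 + 0.1890)/(1 + 0.1699) − 1 = 1.6326%
Error = 1.9100% − 1.6326% = 0.2774% → 28 basis points.

28 basis points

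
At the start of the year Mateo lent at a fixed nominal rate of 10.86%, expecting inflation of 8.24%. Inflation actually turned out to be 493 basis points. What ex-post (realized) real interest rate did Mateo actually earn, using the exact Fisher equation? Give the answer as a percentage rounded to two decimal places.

Ex-post: (1 + 0.1086)/(1 + 0.0493) − 1 = 5.6514%
So the realized real rate is 5.65%.

5.65%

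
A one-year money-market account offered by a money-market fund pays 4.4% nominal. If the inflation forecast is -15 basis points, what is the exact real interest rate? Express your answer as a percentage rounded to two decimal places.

1 + r = 1.04400 / 0.99850 = 1.045568
r = 1.045568 − 1 = 4.5568%, i.e. 4.56%.

4.56%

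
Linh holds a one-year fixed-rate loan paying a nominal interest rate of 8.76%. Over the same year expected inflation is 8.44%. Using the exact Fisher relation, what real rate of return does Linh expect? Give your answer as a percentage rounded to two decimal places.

0.30%

1 + r = 1.08760 / 1.08440 = 1.002951
r = 1.002951 − 1 = 0.2951%, i.e. 0.30%.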